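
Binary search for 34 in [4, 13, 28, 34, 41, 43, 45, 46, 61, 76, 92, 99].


Step 1: lo=0, hi=11, mid=5, val=43
Step 2: lo=0, hi=4, mid=2, val=28
Step 3: lo=3, hi=4, mid=3, val=34

Found at index 3


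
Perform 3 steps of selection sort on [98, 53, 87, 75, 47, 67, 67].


Initial: [98, 53, 87, 75, 47, 67, 67]
Step 1: min=47 at 4
  Swap: [47, 53, 87, 75, 98, 67, 67]
Step 2: min=53 at 1
  Swap: [47, 53, 87, 75, 98, 67, 67]
Step 3: min=67 at 5
  Swap: [47, 53, 67, 75, 98, 87, 67]

After 3 steps: [47, 53, 67, 75, 98, 87, 67]


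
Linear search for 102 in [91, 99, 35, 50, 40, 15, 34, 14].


i=0: 91!=102
i=1: 99!=102
i=2: 35!=102
i=3: 50!=102
i=4: 40!=102
i=5: 15!=102
i=6: 34!=102
i=7: 14!=102

Not found, 8 comps


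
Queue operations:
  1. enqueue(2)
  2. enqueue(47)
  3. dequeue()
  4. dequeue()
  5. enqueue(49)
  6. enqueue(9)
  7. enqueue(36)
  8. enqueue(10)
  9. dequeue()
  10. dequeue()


enqueue(2) -> [2]
enqueue(47) -> [2, 47]
dequeue()->2, [47]
dequeue()->47, []
enqueue(49) -> [49]
enqueue(9) -> [49, 9]
enqueue(36) -> [49, 9, 36]
enqueue(10) -> [49, 9, 36, 10]
dequeue()->49, [9, 36, 10]
dequeue()->9, [36, 10]

Final queue: [36, 10]


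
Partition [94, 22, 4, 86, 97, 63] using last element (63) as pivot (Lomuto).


Pivot: 63
  22 <= 63: swap -> [22, 94, 4, 86, 97, 63]
  4 <= 63: swap -> [22, 4, 94, 86, 97, 63]
Place pivot at 2: [22, 4, 63, 86, 97, 94]

Partitioned: [22, 4, 63, 86, 97, 94]


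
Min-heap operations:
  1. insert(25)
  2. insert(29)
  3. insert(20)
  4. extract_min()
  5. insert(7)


insert(25) -> [25]
insert(29) -> [25, 29]
insert(20) -> [20, 29, 25]
extract_min()->20, [25, 29]
insert(7) -> [7, 29, 25]

Final heap: [7, 29, 25]


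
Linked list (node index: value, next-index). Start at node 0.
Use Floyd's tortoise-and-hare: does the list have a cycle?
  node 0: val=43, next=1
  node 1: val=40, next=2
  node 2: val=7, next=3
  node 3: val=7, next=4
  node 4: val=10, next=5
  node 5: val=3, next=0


Floyd's tortoise (slow, +1) and hare (fast, +2):
  init: slow=0, fast=0
  step 1: slow=1, fast=2
  step 2: slow=2, fast=4
  step 3: slow=3, fast=0
  step 4: slow=4, fast=2
  step 5: slow=5, fast=4
  step 6: slow=0, fast=0
  slow == fast at node 0: cycle detected

Cycle: yes


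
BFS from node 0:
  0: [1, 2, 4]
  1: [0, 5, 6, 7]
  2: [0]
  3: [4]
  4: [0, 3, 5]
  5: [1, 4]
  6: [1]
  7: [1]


Visit 0, enqueue [1, 2, 4]
Visit 1, enqueue [5, 6, 7]
Visit 2, enqueue []
Visit 4, enqueue [3]
Visit 5, enqueue []
Visit 6, enqueue []
Visit 7, enqueue []
Visit 3, enqueue []

BFS order: [0, 1, 2, 4, 5, 6, 7, 3]


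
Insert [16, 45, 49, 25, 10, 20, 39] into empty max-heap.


Insert 16: [16]
Insert 45: [45, 16]
Insert 49: [49, 16, 45]
Insert 25: [49, 25, 45, 16]
Insert 10: [49, 25, 45, 16, 10]
Insert 20: [49, 25, 45, 16, 10, 20]
Insert 39: [49, 25, 45, 16, 10, 20, 39]

Final heap: [49, 25, 45, 16, 10, 20, 39]


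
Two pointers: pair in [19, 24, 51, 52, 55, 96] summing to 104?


lo=0(19)+hi=5(96)=115
lo=0(19)+hi=4(55)=74
lo=1(24)+hi=4(55)=79
lo=2(51)+hi=4(55)=106
lo=2(51)+hi=3(52)=103

No pair found


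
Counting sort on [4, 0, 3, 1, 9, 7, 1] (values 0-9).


Input: [4, 0, 3, 1, 9, 7, 1]
Counts: [1, 2, 0, 1, 1, 0, 0, 1, 0, 1]

Sorted: [0, 1, 1, 3, 4, 7, 9]


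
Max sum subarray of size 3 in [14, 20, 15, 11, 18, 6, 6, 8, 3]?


[0:3]: 49
[1:4]: 46
[2:5]: 44
[3:6]: 35
[4:7]: 30
[5:8]: 20
[6:9]: 17

Max: 49 at [0:3]


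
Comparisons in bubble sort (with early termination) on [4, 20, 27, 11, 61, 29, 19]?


Algorithm: bubble sort (with early termination)
Input: [4, 20, 27, 11, 61, 29, 19]
Sorted: [4, 11, 19, 20, 27, 29, 61]

20


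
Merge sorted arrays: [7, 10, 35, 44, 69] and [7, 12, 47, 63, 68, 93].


Take 7 from A
Take 7 from B
Take 10 from A
Take 12 from B
Take 35 from A
Take 44 from A
Take 47 from B
Take 63 from B
Take 68 from B
Take 69 from A

Merged: [7, 7, 10, 12, 35, 44, 47, 63, 68, 69, 93]


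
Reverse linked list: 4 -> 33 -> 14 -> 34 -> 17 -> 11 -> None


Step 1: curr=4, set curr.next=prev(None) | reversed so far: 4
Step 2: curr=33, set curr.next=prev(4) | reversed so far: 33 -> 4
Step 3: curr=14, set curr.next=prev(33) | reversed so far: 14 -> 33 -> 4
Step 4: curr=34, set curr.next=prev(14) | reversed so far: 34 -> 14 -> 33 -> 4
Step 5: curr=17, set curr.next=prev(34) | reversed so far: 17 -> 34 -> 14 -> 33 -> 4
Step 6: curr=11, set curr.next=prev(17) | reversed so far: 11 -> 17 -> 34 -> 14 -> 33 -> 4

11 -> 17 -> 34 -> 14 -> 33 -> 4 -> None


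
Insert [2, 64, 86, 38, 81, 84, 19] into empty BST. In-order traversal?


Insert 2: root
Insert 64: R from 2
Insert 86: R from 2 -> R from 64
Insert 38: R from 2 -> L from 64
Insert 81: R from 2 -> R from 64 -> L from 86
Insert 84: R from 2 -> R from 64 -> L from 86 -> R from 81
Insert 19: R from 2 -> L from 64 -> L from 38

In-order: [2, 19, 38, 64, 81, 84, 86]


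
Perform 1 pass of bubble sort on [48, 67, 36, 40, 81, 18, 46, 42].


Initial: [48, 67, 36, 40, 81, 18, 46, 42]
Pass 1: [48, 36, 40, 67, 18, 46, 42, 81] (5 swaps)

After 1 pass: [48, 36, 40, 67, 18, 46, 42, 81]


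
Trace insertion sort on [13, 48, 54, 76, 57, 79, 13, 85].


Initial: [13, 48, 54, 76, 57, 79, 13, 85]
Insert 48: [13, 48, 54, 76, 57, 79, 13, 85]
Insert 54: [13, 48, 54, 76, 57, 79, 13, 85]
Insert 76: [13, 48, 54, 76, 57, 79, 13, 85]
Insert 57: [13, 48, 54, 57, 76, 79, 13, 85]
Insert 79: [13, 48, 54, 57, 76, 79, 13, 85]
Insert 13: [13, 13, 48, 54, 57, 76, 79, 85]
Insert 85: [13, 13, 48, 54, 57, 76, 79, 85]

Sorted: [13, 13, 48, 54, 57, 76, 79, 85]


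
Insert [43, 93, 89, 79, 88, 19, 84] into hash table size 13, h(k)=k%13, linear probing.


Insert 43: h=4 -> slot 4
Insert 93: h=2 -> slot 2
Insert 89: h=11 -> slot 11
Insert 79: h=1 -> slot 1
Insert 88: h=10 -> slot 10
Insert 19: h=6 -> slot 6
Insert 84: h=6, 1 probes -> slot 7

Table: [None, 79, 93, None, 43, None, 19, 84, None, None, 88, 89, None]


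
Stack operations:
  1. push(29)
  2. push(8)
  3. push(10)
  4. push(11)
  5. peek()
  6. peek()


push(29) -> [29]
push(8) -> [29, 8]
push(10) -> [29, 8, 10]
push(11) -> [29, 8, 10, 11]
peek()->11
peek()->11

Final stack: [29, 8, 10, 11]


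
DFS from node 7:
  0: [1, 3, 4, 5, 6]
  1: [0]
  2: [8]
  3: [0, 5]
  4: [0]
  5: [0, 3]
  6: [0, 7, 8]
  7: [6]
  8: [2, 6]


Visit 7, push [6]
Visit 6, push [8, 0]
Visit 0, push [5, 4, 3, 1]
Visit 1, push []
Visit 3, push [5]
Visit 5, push []
Visit 4, push []
Visit 8, push [2]
Visit 2, push []

DFS order: [7, 6, 0, 1, 3, 5, 4, 8, 2]


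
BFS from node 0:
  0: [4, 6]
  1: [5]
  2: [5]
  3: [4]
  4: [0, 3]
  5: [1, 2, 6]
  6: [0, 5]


Visit 0, enqueue [4, 6]
Visit 4, enqueue [3]
Visit 6, enqueue [5]
Visit 3, enqueue []
Visit 5, enqueue [1, 2]
Visit 1, enqueue []
Visit 2, enqueue []

BFS order: [0, 4, 6, 3, 5, 1, 2]


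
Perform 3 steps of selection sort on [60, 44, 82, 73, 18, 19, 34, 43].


Initial: [60, 44, 82, 73, 18, 19, 34, 43]
Step 1: min=18 at 4
  Swap: [18, 44, 82, 73, 60, 19, 34, 43]
Step 2: min=19 at 5
  Swap: [18, 19, 82, 73, 60, 44, 34, 43]
Step 3: min=34 at 6
  Swap: [18, 19, 34, 73, 60, 44, 82, 43]

After 3 steps: [18, 19, 34, 73, 60, 44, 82, 43]


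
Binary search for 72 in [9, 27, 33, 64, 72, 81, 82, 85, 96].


Step 1: lo=0, hi=8, mid=4, val=72

Found at index 4


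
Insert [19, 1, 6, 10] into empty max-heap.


Insert 19: [19]
Insert 1: [19, 1]
Insert 6: [19, 1, 6]
Insert 10: [19, 10, 6, 1]

Final heap: [19, 10, 6, 1]


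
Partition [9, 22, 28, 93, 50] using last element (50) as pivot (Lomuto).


Pivot: 50
  9 <= 50: advance i (no swap)
  22 <= 50: advance i (no swap)
  28 <= 50: advance i (no swap)
Place pivot at 3: [9, 22, 28, 50, 93]

Partitioned: [9, 22, 28, 50, 93]


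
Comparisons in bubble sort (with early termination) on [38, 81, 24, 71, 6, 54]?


Algorithm: bubble sort (with early termination)
Input: [38, 81, 24, 71, 6, 54]
Sorted: [6, 24, 38, 54, 71, 81]

15


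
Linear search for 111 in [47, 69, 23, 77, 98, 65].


i=0: 47!=111
i=1: 69!=111
i=2: 23!=111
i=3: 77!=111
i=4: 98!=111
i=5: 65!=111

Not found, 6 comps


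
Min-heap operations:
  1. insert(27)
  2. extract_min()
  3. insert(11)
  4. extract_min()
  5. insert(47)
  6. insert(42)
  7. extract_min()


insert(27) -> [27]
extract_min()->27, []
insert(11) -> [11]
extract_min()->11, []
insert(47) -> [47]
insert(42) -> [42, 47]
extract_min()->42, [47]

Final heap: [47]


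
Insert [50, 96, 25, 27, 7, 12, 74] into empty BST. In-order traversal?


Insert 50: root
Insert 96: R from 50
Insert 25: L from 50
Insert 27: L from 50 -> R from 25
Insert 7: L from 50 -> L from 25
Insert 12: L from 50 -> L from 25 -> R from 7
Insert 74: R from 50 -> L from 96

In-order: [7, 12, 25, 27, 50, 74, 96]


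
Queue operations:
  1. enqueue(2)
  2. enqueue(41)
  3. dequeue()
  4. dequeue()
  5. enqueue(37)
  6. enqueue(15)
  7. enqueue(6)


enqueue(2) -> [2]
enqueue(41) -> [2, 41]
dequeue()->2, [41]
dequeue()->41, []
enqueue(37) -> [37]
enqueue(15) -> [37, 15]
enqueue(6) -> [37, 15, 6]

Final queue: [37, 15, 6]


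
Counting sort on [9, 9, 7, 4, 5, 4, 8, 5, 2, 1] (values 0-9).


Input: [9, 9, 7, 4, 5, 4, 8, 5, 2, 1]
Counts: [0, 1, 1, 0, 2, 2, 0, 1, 1, 2]

Sorted: [1, 2, 4, 4, 5, 5, 7, 8, 9, 9]


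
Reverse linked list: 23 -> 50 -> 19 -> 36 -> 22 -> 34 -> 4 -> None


Step 1: curr=23, set curr.next=prev(None) | reversed so far: 23
Step 2: curr=50, set curr.next=prev(23) | reversed so far: 50 -> 23
Step 3: curr=19, set curr.next=prev(50) | reversed so far: 19 -> 50 -> 23
Step 4: curr=36, set curr.next=prev(19) | reversed so far: 36 -> 19 -> 50 -> 23
Step 5: curr=22, set curr.next=prev(36) | reversed so far: 22 -> 36 -> 19 -> 50 -> 23
Step 6: curr=34, set curr.next=prev(22) | reversed so far: 34 -> 22 -> 36 -> 19 -> 50 -> 23
Step 7: curr=4, set curr.next=prev(34) | reversed so far: 4 -> 34 -> 22 -> 36 -> 19 -> 50 -> 23

4 -> 34 -> 22 -> 36 -> 19 -> 50 -> 23 -> None


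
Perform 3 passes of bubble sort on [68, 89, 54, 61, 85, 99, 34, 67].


Initial: [68, 89, 54, 61, 85, 99, 34, 67]
Pass 1: [68, 54, 61, 85, 89, 34, 67, 99] (5 swaps)
Pass 2: [54, 61, 68, 85, 34, 67, 89, 99] (4 swaps)
Pass 3: [54, 61, 68, 34, 67, 85, 89, 99] (2 swaps)

After 3 passes: [54, 61, 68, 34, 67, 85, 89, 99]


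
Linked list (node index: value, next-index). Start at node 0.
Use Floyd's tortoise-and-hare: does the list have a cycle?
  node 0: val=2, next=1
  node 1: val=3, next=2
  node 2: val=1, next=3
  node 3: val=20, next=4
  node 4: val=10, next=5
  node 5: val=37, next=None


Floyd's tortoise (slow, +1) and hare (fast, +2):
  init: slow=0, fast=0
  step 1: slow=1, fast=2
  step 2: slow=2, fast=4
  step 3: fast 4->5->None, no cycle

Cycle: no


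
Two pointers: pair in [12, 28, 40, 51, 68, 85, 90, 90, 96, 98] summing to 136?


lo=0(12)+hi=9(98)=110
lo=1(28)+hi=9(98)=126
lo=2(40)+hi=9(98)=138
lo=2(40)+hi=8(96)=136

Yes: 40+96=136


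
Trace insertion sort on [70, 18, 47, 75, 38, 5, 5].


Initial: [70, 18, 47, 75, 38, 5, 5]
Insert 18: [18, 70, 47, 75, 38, 5, 5]
Insert 47: [18, 47, 70, 75, 38, 5, 5]
Insert 75: [18, 47, 70, 75, 38, 5, 5]
Insert 38: [18, 38, 47, 70, 75, 5, 5]
Insert 5: [5, 18, 38, 47, 70, 75, 5]
Insert 5: [5, 5, 18, 38, 47, 70, 75]

Sorted: [5, 5, 18, 38, 47, 70, 75]


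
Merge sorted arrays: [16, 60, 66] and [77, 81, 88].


Take 16 from A
Take 60 from A
Take 66 from A

Merged: [16, 60, 66, 77, 81, 88]


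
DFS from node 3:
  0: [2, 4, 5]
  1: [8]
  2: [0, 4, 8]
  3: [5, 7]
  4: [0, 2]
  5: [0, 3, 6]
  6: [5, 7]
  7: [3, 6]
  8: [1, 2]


Visit 3, push [7, 5]
Visit 5, push [6, 0]
Visit 0, push [4, 2]
Visit 2, push [8, 4]
Visit 4, push []
Visit 8, push [1]
Visit 1, push []
Visit 6, push [7]
Visit 7, push []

DFS order: [3, 5, 0, 2, 4, 8, 1, 6, 7]


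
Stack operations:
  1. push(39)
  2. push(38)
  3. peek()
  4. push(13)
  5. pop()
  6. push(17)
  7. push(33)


push(39) -> [39]
push(38) -> [39, 38]
peek()->38
push(13) -> [39, 38, 13]
pop()->13, [39, 38]
push(17) -> [39, 38, 17]
push(33) -> [39, 38, 17, 33]

Final stack: [39, 38, 17, 33]


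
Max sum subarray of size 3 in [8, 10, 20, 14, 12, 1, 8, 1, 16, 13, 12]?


[0:3]: 38
[1:4]: 44
[2:5]: 46
[3:6]: 27
[4:7]: 21
[5:8]: 10
[6:9]: 25
[7:10]: 30
[8:11]: 41

Max: 46 at [2:5]


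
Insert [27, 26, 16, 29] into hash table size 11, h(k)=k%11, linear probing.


Insert 27: h=5 -> slot 5
Insert 26: h=4 -> slot 4
Insert 16: h=5, 1 probes -> slot 6
Insert 29: h=7 -> slot 7

Table: [None, None, None, None, 26, 27, 16, 29, None, None, None]


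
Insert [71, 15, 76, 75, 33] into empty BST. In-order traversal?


Insert 71: root
Insert 15: L from 71
Insert 76: R from 71
Insert 75: R from 71 -> L from 76
Insert 33: L from 71 -> R from 15

In-order: [15, 33, 71, 75, 76]


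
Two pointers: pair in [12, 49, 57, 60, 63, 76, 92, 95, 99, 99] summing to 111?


lo=0(12)+hi=9(99)=111

Yes: 12+99=111


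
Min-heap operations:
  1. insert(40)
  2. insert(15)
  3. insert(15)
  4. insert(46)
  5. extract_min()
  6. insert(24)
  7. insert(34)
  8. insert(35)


insert(40) -> [40]
insert(15) -> [15, 40]
insert(15) -> [15, 40, 15]
insert(46) -> [15, 40, 15, 46]
extract_min()->15, [15, 40, 46]
insert(24) -> [15, 24, 46, 40]
insert(34) -> [15, 24, 46, 40, 34]
insert(35) -> [15, 24, 35, 40, 34, 46]

Final heap: [15, 24, 35, 40, 34, 46]


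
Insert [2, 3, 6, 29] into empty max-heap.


Insert 2: [2]
Insert 3: [3, 2]
Insert 6: [6, 2, 3]
Insert 29: [29, 6, 3, 2]

Final heap: [29, 6, 3, 2]


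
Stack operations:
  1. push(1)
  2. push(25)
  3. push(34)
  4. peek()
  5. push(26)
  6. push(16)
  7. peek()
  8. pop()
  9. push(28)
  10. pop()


push(1) -> [1]
push(25) -> [1, 25]
push(34) -> [1, 25, 34]
peek()->34
push(26) -> [1, 25, 34, 26]
push(16) -> [1, 25, 34, 26, 16]
peek()->16
pop()->16, [1, 25, 34, 26]
push(28) -> [1, 25, 34, 26, 28]
pop()->28, [1, 25, 34, 26]

Final stack: [1, 25, 34, 26]


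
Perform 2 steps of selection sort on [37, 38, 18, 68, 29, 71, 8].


Initial: [37, 38, 18, 68, 29, 71, 8]
Step 1: min=8 at 6
  Swap: [8, 38, 18, 68, 29, 71, 37]
Step 2: min=18 at 2
  Swap: [8, 18, 38, 68, 29, 71, 37]

After 2 steps: [8, 18, 38, 68, 29, 71, 37]


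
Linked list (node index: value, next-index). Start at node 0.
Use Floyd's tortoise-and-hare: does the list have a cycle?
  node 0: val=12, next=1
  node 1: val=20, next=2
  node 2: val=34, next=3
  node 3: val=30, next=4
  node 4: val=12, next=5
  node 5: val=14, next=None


Floyd's tortoise (slow, +1) and hare (fast, +2):
  init: slow=0, fast=0
  step 1: slow=1, fast=2
  step 2: slow=2, fast=4
  step 3: fast 4->5->None, no cycle

Cycle: no


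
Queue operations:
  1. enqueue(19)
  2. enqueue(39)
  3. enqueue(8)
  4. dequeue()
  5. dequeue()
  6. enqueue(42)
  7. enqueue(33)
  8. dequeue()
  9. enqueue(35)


enqueue(19) -> [19]
enqueue(39) -> [19, 39]
enqueue(8) -> [19, 39, 8]
dequeue()->19, [39, 8]
dequeue()->39, [8]
enqueue(42) -> [8, 42]
enqueue(33) -> [8, 42, 33]
dequeue()->8, [42, 33]
enqueue(35) -> [42, 33, 35]

Final queue: [42, 33, 35]


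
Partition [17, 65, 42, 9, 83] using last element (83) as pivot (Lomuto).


Pivot: 83
  17 <= 83: advance i (no swap)
  65 <= 83: advance i (no swap)
  42 <= 83: advance i (no swap)
  9 <= 83: advance i (no swap)
Place pivot at 4: [17, 65, 42, 9, 83]

Partitioned: [17, 65, 42, 9, 83]


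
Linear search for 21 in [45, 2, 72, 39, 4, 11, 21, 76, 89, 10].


i=0: 45!=21
i=1: 2!=21
i=2: 72!=21
i=3: 39!=21
i=4: 4!=21
i=5: 11!=21
i=6: 21==21 found!

Found at 6, 7 comps


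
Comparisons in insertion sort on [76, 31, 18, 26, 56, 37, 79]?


Algorithm: insertion sort
Input: [76, 31, 18, 26, 56, 37, 79]
Sorted: [18, 26, 31, 37, 56, 76, 79]

12


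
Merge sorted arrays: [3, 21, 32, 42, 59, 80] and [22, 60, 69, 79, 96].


Take 3 from A
Take 21 from A
Take 22 from B
Take 32 from A
Take 42 from A
Take 59 from A
Take 60 from B
Take 69 from B
Take 79 from B
Take 80 from A

Merged: [3, 21, 22, 32, 42, 59, 60, 69, 79, 80, 96]


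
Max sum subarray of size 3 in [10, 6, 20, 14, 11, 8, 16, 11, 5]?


[0:3]: 36
[1:4]: 40
[2:5]: 45
[3:6]: 33
[4:7]: 35
[5:8]: 35
[6:9]: 32

Max: 45 at [2:5]


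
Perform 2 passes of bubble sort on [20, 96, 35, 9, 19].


Initial: [20, 96, 35, 9, 19]
Pass 1: [20, 35, 9, 19, 96] (3 swaps)
Pass 2: [20, 9, 19, 35, 96] (2 swaps)

After 2 passes: [20, 9, 19, 35, 96]


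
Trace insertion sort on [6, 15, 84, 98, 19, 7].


Initial: [6, 15, 84, 98, 19, 7]
Insert 15: [6, 15, 84, 98, 19, 7]
Insert 84: [6, 15, 84, 98, 19, 7]
Insert 98: [6, 15, 84, 98, 19, 7]
Insert 19: [6, 15, 19, 84, 98, 7]
Insert 7: [6, 7, 15, 19, 84, 98]

Sorted: [6, 7, 15, 19, 84, 98]


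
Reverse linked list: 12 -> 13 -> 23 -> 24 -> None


Step 1: curr=12, set curr.next=prev(None) | reversed so far: 12
Step 2: curr=13, set curr.next=prev(12) | reversed so far: 13 -> 12
Step 3: curr=23, set curr.next=prev(13) | reversed so far: 23 -> 13 -> 12
Step 4: curr=24, set curr.next=prev(23) | reversed so far: 24 -> 23 -> 13 -> 12

24 -> 23 -> 13 -> 12 -> None


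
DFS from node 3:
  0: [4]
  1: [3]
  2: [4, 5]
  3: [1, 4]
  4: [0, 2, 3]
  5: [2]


Visit 3, push [4, 1]
Visit 1, push []
Visit 4, push [2, 0]
Visit 0, push []
Visit 2, push [5]
Visit 5, push []

DFS order: [3, 1, 4, 0, 2, 5]


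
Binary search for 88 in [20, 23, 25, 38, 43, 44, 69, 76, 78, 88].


Step 1: lo=0, hi=9, mid=4, val=43
Step 2: lo=5, hi=9, mid=7, val=76
Step 3: lo=8, hi=9, mid=8, val=78
Step 4: lo=9, hi=9, mid=9, val=88

Found at index 9


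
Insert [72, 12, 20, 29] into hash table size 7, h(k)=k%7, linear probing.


Insert 72: h=2 -> slot 2
Insert 12: h=5 -> slot 5
Insert 20: h=6 -> slot 6
Insert 29: h=1 -> slot 1

Table: [None, 29, 72, None, None, 12, 20]


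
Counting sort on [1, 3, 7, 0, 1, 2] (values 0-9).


Input: [1, 3, 7, 0, 1, 2]
Counts: [1, 2, 1, 1, 0, 0, 0, 1, 0, 0]

Sorted: [0, 1, 1, 2, 3, 7]


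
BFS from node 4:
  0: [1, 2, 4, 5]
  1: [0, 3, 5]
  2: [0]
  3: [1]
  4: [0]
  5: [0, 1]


Visit 4, enqueue [0]
Visit 0, enqueue [1, 2, 5]
Visit 1, enqueue [3]
Visit 2, enqueue []
Visit 5, enqueue []
Visit 3, enqueue []

BFS order: [4, 0, 1, 2, 5, 3]


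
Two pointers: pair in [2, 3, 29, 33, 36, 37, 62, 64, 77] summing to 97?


lo=0(2)+hi=8(77)=79
lo=1(3)+hi=8(77)=80
lo=2(29)+hi=8(77)=106
lo=2(29)+hi=7(64)=93
lo=3(33)+hi=7(64)=97

Yes: 33+64=97


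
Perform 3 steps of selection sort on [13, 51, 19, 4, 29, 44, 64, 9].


Initial: [13, 51, 19, 4, 29, 44, 64, 9]
Step 1: min=4 at 3
  Swap: [4, 51, 19, 13, 29, 44, 64, 9]
Step 2: min=9 at 7
  Swap: [4, 9, 19, 13, 29, 44, 64, 51]
Step 3: min=13 at 3
  Swap: [4, 9, 13, 19, 29, 44, 64, 51]

After 3 steps: [4, 9, 13, 19, 29, 44, 64, 51]


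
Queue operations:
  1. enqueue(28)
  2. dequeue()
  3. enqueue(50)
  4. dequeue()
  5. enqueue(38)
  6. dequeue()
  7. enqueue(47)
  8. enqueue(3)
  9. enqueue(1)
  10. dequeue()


enqueue(28) -> [28]
dequeue()->28, []
enqueue(50) -> [50]
dequeue()->50, []
enqueue(38) -> [38]
dequeue()->38, []
enqueue(47) -> [47]
enqueue(3) -> [47, 3]
enqueue(1) -> [47, 3, 1]
dequeue()->47, [3, 1]

Final queue: [3, 1]


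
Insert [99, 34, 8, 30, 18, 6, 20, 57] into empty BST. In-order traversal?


Insert 99: root
Insert 34: L from 99
Insert 8: L from 99 -> L from 34
Insert 30: L from 99 -> L from 34 -> R from 8
Insert 18: L from 99 -> L from 34 -> R from 8 -> L from 30
Insert 6: L from 99 -> L from 34 -> L from 8
Insert 20: L from 99 -> L from 34 -> R from 8 -> L from 30 -> R from 18
Insert 57: L from 99 -> R from 34

In-order: [6, 8, 18, 20, 30, 34, 57, 99]


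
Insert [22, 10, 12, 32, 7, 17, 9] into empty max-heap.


Insert 22: [22]
Insert 10: [22, 10]
Insert 12: [22, 10, 12]
Insert 32: [32, 22, 12, 10]
Insert 7: [32, 22, 12, 10, 7]
Insert 17: [32, 22, 17, 10, 7, 12]
Insert 9: [32, 22, 17, 10, 7, 12, 9]

Final heap: [32, 22, 17, 10, 7, 12, 9]


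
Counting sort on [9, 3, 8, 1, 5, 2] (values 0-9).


Input: [9, 3, 8, 1, 5, 2]
Counts: [0, 1, 1, 1, 0, 1, 0, 0, 1, 1]

Sorted: [1, 2, 3, 5, 8, 9]


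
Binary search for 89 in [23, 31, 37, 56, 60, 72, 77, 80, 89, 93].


Step 1: lo=0, hi=9, mid=4, val=60
Step 2: lo=5, hi=9, mid=7, val=80
Step 3: lo=8, hi=9, mid=8, val=89

Found at index 8


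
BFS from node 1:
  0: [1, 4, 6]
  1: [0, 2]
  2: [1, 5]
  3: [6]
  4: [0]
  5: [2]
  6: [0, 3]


Visit 1, enqueue [0, 2]
Visit 0, enqueue [4, 6]
Visit 2, enqueue [5]
Visit 4, enqueue []
Visit 6, enqueue [3]
Visit 5, enqueue []
Visit 3, enqueue []

BFS order: [1, 0, 2, 4, 6, 5, 3]


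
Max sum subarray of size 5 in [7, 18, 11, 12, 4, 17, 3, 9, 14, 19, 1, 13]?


[0:5]: 52
[1:6]: 62
[2:7]: 47
[3:8]: 45
[4:9]: 47
[5:10]: 62
[6:11]: 46
[7:12]: 56

Max: 62 at [1:6]


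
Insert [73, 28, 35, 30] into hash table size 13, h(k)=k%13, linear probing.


Insert 73: h=8 -> slot 8
Insert 28: h=2 -> slot 2
Insert 35: h=9 -> slot 9
Insert 30: h=4 -> slot 4

Table: [None, None, 28, None, 30, None, None, None, 73, 35, None, None, None]


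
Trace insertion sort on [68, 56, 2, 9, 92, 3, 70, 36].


Initial: [68, 56, 2, 9, 92, 3, 70, 36]
Insert 56: [56, 68, 2, 9, 92, 3, 70, 36]
Insert 2: [2, 56, 68, 9, 92, 3, 70, 36]
Insert 9: [2, 9, 56, 68, 92, 3, 70, 36]
Insert 92: [2, 9, 56, 68, 92, 3, 70, 36]
Insert 3: [2, 3, 9, 56, 68, 92, 70, 36]
Insert 70: [2, 3, 9, 56, 68, 70, 92, 36]
Insert 36: [2, 3, 9, 36, 56, 68, 70, 92]

Sorted: [2, 3, 9, 36, 56, 68, 70, 92]


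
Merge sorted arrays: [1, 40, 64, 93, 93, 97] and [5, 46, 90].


Take 1 from A
Take 5 from B
Take 40 from A
Take 46 from B
Take 64 from A
Take 90 from B

Merged: [1, 5, 40, 46, 64, 90, 93, 93, 97]


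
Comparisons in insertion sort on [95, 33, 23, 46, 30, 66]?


Algorithm: insertion sort
Input: [95, 33, 23, 46, 30, 66]
Sorted: [23, 30, 33, 46, 66, 95]

11


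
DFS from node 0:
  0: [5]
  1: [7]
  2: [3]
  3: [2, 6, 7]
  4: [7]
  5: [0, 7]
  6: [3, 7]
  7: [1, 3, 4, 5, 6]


Visit 0, push [5]
Visit 5, push [7]
Visit 7, push [6, 4, 3, 1]
Visit 1, push []
Visit 3, push [6, 2]
Visit 2, push []
Visit 6, push []
Visit 4, push []

DFS order: [0, 5, 7, 1, 3, 2, 6, 4]


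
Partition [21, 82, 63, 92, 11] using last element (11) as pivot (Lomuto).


Pivot: 11
Place pivot at 0: [11, 82, 63, 92, 21]

Partitioned: [11, 82, 63, 92, 21]


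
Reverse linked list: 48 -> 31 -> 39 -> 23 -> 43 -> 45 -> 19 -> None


Step 1: curr=48, set curr.next=prev(None) | reversed so far: 48
Step 2: curr=31, set curr.next=prev(48) | reversed so far: 31 -> 48
Step 3: curr=39, set curr.next=prev(31) | reversed so far: 39 -> 31 -> 48
Step 4: curr=23, set curr.next=prev(39) | reversed so far: 23 -> 39 -> 31 -> 48
Step 5: curr=43, set curr.next=prev(23) | reversed so far: 43 -> 23 -> 39 -> 31 -> 48
Step 6: curr=45, set curr.next=prev(43) | reversed so far: 45 -> 43 -> 23 -> 39 -> 31 -> 48
Step 7: curr=19, set curr.next=prev(45) | reversed so far: 19 -> 45 -> 43 -> 23 -> 39 -> 31 -> 48

19 -> 45 -> 43 -> 23 -> 39 -> 31 -> 48 -> None


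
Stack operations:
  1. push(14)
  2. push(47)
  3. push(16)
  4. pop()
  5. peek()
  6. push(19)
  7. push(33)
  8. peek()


push(14) -> [14]
push(47) -> [14, 47]
push(16) -> [14, 47, 16]
pop()->16, [14, 47]
peek()->47
push(19) -> [14, 47, 19]
push(33) -> [14, 47, 19, 33]
peek()->33

Final stack: [14, 47, 19, 33]


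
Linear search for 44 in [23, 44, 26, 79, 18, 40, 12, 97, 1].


i=0: 23!=44
i=1: 44==44 found!

Found at 1, 2 comps


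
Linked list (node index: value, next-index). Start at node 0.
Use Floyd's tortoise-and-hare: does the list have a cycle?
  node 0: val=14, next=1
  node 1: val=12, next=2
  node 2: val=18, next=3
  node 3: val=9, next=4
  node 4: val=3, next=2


Floyd's tortoise (slow, +1) and hare (fast, +2):
  init: slow=0, fast=0
  step 1: slow=1, fast=2
  step 2: slow=2, fast=4
  step 3: slow=3, fast=3
  slow == fast at node 3: cycle detected

Cycle: yes


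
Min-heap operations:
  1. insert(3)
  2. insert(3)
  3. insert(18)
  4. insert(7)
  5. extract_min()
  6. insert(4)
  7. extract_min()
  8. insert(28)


insert(3) -> [3]
insert(3) -> [3, 3]
insert(18) -> [3, 3, 18]
insert(7) -> [3, 3, 18, 7]
extract_min()->3, [3, 7, 18]
insert(4) -> [3, 4, 18, 7]
extract_min()->3, [4, 7, 18]
insert(28) -> [4, 7, 18, 28]

Final heap: [4, 7, 18, 28]


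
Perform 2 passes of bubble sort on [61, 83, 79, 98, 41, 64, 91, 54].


Initial: [61, 83, 79, 98, 41, 64, 91, 54]
Pass 1: [61, 79, 83, 41, 64, 91, 54, 98] (5 swaps)
Pass 2: [61, 79, 41, 64, 83, 54, 91, 98] (3 swaps)

After 2 passes: [61, 79, 41, 64, 83, 54, 91, 98]


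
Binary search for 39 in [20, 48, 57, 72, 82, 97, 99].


Step 1: lo=0, hi=6, mid=3, val=72
Step 2: lo=0, hi=2, mid=1, val=48
Step 3: lo=0, hi=0, mid=0, val=20

Not found


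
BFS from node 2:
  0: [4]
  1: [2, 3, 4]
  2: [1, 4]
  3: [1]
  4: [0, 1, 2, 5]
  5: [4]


Visit 2, enqueue [1, 4]
Visit 1, enqueue [3]
Visit 4, enqueue [0, 5]
Visit 3, enqueue []
Visit 0, enqueue []
Visit 5, enqueue []

BFS order: [2, 1, 4, 3, 0, 5]


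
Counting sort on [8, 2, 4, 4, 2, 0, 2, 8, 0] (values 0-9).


Input: [8, 2, 4, 4, 2, 0, 2, 8, 0]
Counts: [2, 0, 3, 0, 2, 0, 0, 0, 2, 0]

Sorted: [0, 0, 2, 2, 2, 4, 4, 8, 8]


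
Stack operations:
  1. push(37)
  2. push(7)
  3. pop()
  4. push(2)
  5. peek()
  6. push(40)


push(37) -> [37]
push(7) -> [37, 7]
pop()->7, [37]
push(2) -> [37, 2]
peek()->2
push(40) -> [37, 2, 40]

Final stack: [37, 2, 40]


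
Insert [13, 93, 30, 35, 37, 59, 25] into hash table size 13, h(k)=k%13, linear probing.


Insert 13: h=0 -> slot 0
Insert 93: h=2 -> slot 2
Insert 30: h=4 -> slot 4
Insert 35: h=9 -> slot 9
Insert 37: h=11 -> slot 11
Insert 59: h=7 -> slot 7
Insert 25: h=12 -> slot 12

Table: [13, None, 93, None, 30, None, None, 59, None, 35, None, 37, 25]


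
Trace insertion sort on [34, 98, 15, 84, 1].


Initial: [34, 98, 15, 84, 1]
Insert 98: [34, 98, 15, 84, 1]
Insert 15: [15, 34, 98, 84, 1]
Insert 84: [15, 34, 84, 98, 1]
Insert 1: [1, 15, 34, 84, 98]

Sorted: [1, 15, 34, 84, 98]


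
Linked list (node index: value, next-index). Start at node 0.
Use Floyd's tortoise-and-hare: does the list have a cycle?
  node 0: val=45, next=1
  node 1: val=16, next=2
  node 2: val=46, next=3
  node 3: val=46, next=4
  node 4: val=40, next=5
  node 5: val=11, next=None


Floyd's tortoise (slow, +1) and hare (fast, +2):
  init: slow=0, fast=0
  step 1: slow=1, fast=2
  step 2: slow=2, fast=4
  step 3: fast 4->5->None, no cycle

Cycle: no


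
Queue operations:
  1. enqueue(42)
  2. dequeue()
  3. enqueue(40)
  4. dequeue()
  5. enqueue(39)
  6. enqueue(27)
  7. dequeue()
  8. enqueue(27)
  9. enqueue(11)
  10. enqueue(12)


enqueue(42) -> [42]
dequeue()->42, []
enqueue(40) -> [40]
dequeue()->40, []
enqueue(39) -> [39]
enqueue(27) -> [39, 27]
dequeue()->39, [27]
enqueue(27) -> [27, 27]
enqueue(11) -> [27, 27, 11]
enqueue(12) -> [27, 27, 11, 12]

Final queue: [27, 27, 11, 12]


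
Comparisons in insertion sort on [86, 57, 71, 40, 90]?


Algorithm: insertion sort
Input: [86, 57, 71, 40, 90]
Sorted: [40, 57, 71, 86, 90]

7


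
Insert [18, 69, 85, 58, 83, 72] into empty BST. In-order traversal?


Insert 18: root
Insert 69: R from 18
Insert 85: R from 18 -> R from 69
Insert 58: R from 18 -> L from 69
Insert 83: R from 18 -> R from 69 -> L from 85
Insert 72: R from 18 -> R from 69 -> L from 85 -> L from 83

In-order: [18, 58, 69, 72, 83, 85]


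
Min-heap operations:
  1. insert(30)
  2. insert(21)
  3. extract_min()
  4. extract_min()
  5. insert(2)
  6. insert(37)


insert(30) -> [30]
insert(21) -> [21, 30]
extract_min()->21, [30]
extract_min()->30, []
insert(2) -> [2]
insert(37) -> [2, 37]

Final heap: [2, 37]


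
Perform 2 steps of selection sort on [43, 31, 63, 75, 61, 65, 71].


Initial: [43, 31, 63, 75, 61, 65, 71]
Step 1: min=31 at 1
  Swap: [31, 43, 63, 75, 61, 65, 71]
Step 2: min=43 at 1
  Swap: [31, 43, 63, 75, 61, 65, 71]

After 2 steps: [31, 43, 63, 75, 61, 65, 71]


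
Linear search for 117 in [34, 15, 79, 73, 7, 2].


i=0: 34!=117
i=1: 15!=117
i=2: 79!=117
i=3: 73!=117
i=4: 7!=117
i=5: 2!=117

Not found, 6 comps


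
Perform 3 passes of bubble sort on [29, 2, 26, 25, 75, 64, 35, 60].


Initial: [29, 2, 26, 25, 75, 64, 35, 60]
Pass 1: [2, 26, 25, 29, 64, 35, 60, 75] (6 swaps)
Pass 2: [2, 25, 26, 29, 35, 60, 64, 75] (3 swaps)
Pass 3: [2, 25, 26, 29, 35, 60, 64, 75] (0 swaps)

After 3 passes: [2, 25, 26, 29, 35, 60, 64, 75]


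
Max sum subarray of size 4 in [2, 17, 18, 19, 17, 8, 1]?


[0:4]: 56
[1:5]: 71
[2:6]: 62
[3:7]: 45

Max: 71 at [1:5]


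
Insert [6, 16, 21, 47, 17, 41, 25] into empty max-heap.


Insert 6: [6]
Insert 16: [16, 6]
Insert 21: [21, 6, 16]
Insert 47: [47, 21, 16, 6]
Insert 17: [47, 21, 16, 6, 17]
Insert 41: [47, 21, 41, 6, 17, 16]
Insert 25: [47, 21, 41, 6, 17, 16, 25]

Final heap: [47, 21, 41, 6, 17, 16, 25]


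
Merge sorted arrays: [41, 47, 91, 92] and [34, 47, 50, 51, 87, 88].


Take 34 from B
Take 41 from A
Take 47 from A
Take 47 from B
Take 50 from B
Take 51 from B
Take 87 from B
Take 88 from B

Merged: [34, 41, 47, 47, 50, 51, 87, 88, 91, 92]


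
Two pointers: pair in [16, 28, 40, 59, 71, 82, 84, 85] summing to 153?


lo=0(16)+hi=7(85)=101
lo=1(28)+hi=7(85)=113
lo=2(40)+hi=7(85)=125
lo=3(59)+hi=7(85)=144
lo=4(71)+hi=7(85)=156
lo=4(71)+hi=6(84)=155
lo=4(71)+hi=5(82)=153

Yes: 71+82=153


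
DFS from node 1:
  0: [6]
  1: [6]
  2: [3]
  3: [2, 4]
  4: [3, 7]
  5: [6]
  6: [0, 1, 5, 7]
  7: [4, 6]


Visit 1, push [6]
Visit 6, push [7, 5, 0]
Visit 0, push []
Visit 5, push []
Visit 7, push [4]
Visit 4, push [3]
Visit 3, push [2]
Visit 2, push []

DFS order: [1, 6, 0, 5, 7, 4, 3, 2]


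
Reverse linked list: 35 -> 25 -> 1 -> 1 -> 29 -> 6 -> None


Step 1: curr=35, set curr.next=prev(None) | reversed so far: 35
Step 2: curr=25, set curr.next=prev(35) | reversed so far: 25 -> 35
Step 3: curr=1, set curr.next=prev(25) | reversed so far: 1 -> 25 -> 35
Step 4: curr=1, set curr.next=prev(1) | reversed so far: 1 -> 1 -> 25 -> 35
Step 5: curr=29, set curr.next=prev(1) | reversed so far: 29 -> 1 -> 1 -> 25 -> 35
Step 6: curr=6, set curr.next=prev(29) | reversed so far: 6 -> 29 -> 1 -> 1 -> 25 -> 35

6 -> 29 -> 1 -> 1 -> 25 -> 35 -> None


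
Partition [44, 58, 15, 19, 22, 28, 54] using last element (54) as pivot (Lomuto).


Pivot: 54
  44 <= 54: advance i (no swap)
  15 <= 54: swap -> [44, 15, 58, 19, 22, 28, 54]
  19 <= 54: swap -> [44, 15, 19, 58, 22, 28, 54]
  22 <= 54: swap -> [44, 15, 19, 22, 58, 28, 54]
  28 <= 54: swap -> [44, 15, 19, 22, 28, 58, 54]
Place pivot at 5: [44, 15, 19, 22, 28, 54, 58]

Partitioned: [44, 15, 19, 22, 28, 54, 58]


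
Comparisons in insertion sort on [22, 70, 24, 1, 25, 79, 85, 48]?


Algorithm: insertion sort
Input: [22, 70, 24, 1, 25, 79, 85, 48]
Sorted: [1, 22, 24, 25, 48, 70, 79, 85]

14


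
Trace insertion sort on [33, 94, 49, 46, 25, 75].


Initial: [33, 94, 49, 46, 25, 75]
Insert 94: [33, 94, 49, 46, 25, 75]
Insert 49: [33, 49, 94, 46, 25, 75]
Insert 46: [33, 46, 49, 94, 25, 75]
Insert 25: [25, 33, 46, 49, 94, 75]
Insert 75: [25, 33, 46, 49, 75, 94]

Sorted: [25, 33, 46, 49, 75, 94]


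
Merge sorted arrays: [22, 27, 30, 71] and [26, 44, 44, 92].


Take 22 from A
Take 26 from B
Take 27 from A
Take 30 from A
Take 44 from B
Take 44 from B
Take 71 from A

Merged: [22, 26, 27, 30, 44, 44, 71, 92]


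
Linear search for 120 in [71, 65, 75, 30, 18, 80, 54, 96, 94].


i=0: 71!=120
i=1: 65!=120
i=2: 75!=120
i=3: 30!=120
i=4: 18!=120
i=5: 80!=120
i=6: 54!=120
i=7: 96!=120
i=8: 94!=120

Not found, 9 comps


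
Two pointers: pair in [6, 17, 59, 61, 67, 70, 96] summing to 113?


lo=0(6)+hi=6(96)=102
lo=1(17)+hi=6(96)=113

Yes: 17+96=113


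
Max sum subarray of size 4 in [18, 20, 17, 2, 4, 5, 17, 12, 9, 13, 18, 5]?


[0:4]: 57
[1:5]: 43
[2:6]: 28
[3:7]: 28
[4:8]: 38
[5:9]: 43
[6:10]: 51
[7:11]: 52
[8:12]: 45

Max: 57 at [0:4]


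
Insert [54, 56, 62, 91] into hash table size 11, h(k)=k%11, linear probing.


Insert 54: h=10 -> slot 10
Insert 56: h=1 -> slot 1
Insert 62: h=7 -> slot 7
Insert 91: h=3 -> slot 3

Table: [None, 56, None, 91, None, None, None, 62, None, None, 54]


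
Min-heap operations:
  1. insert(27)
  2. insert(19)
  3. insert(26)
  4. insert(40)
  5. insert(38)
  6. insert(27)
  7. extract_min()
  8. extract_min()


insert(27) -> [27]
insert(19) -> [19, 27]
insert(26) -> [19, 27, 26]
insert(40) -> [19, 27, 26, 40]
insert(38) -> [19, 27, 26, 40, 38]
insert(27) -> [19, 27, 26, 40, 38, 27]
extract_min()->19, [26, 27, 27, 40, 38]
extract_min()->26, [27, 27, 38, 40]

Final heap: [27, 27, 38, 40]


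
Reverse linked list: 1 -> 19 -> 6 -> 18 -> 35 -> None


Step 1: curr=1, set curr.next=prev(None) | reversed so far: 1
Step 2: curr=19, set curr.next=prev(1) | reversed so far: 19 -> 1
Step 3: curr=6, set curr.next=prev(19) | reversed so far: 6 -> 19 -> 1
Step 4: curr=18, set curr.next=prev(6) | reversed so far: 18 -> 6 -> 19 -> 1
Step 5: curr=35, set curr.next=prev(18) | reversed so far: 35 -> 18 -> 6 -> 19 -> 1

35 -> 18 -> 6 -> 19 -> 1 -> None


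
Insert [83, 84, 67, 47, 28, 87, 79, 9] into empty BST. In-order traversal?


Insert 83: root
Insert 84: R from 83
Insert 67: L from 83
Insert 47: L from 83 -> L from 67
Insert 28: L from 83 -> L from 67 -> L from 47
Insert 87: R from 83 -> R from 84
Insert 79: L from 83 -> R from 67
Insert 9: L from 83 -> L from 67 -> L from 47 -> L from 28

In-order: [9, 28, 47, 67, 79, 83, 84, 87]


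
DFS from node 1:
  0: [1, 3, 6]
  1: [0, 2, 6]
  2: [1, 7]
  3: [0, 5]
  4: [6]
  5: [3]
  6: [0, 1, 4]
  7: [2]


Visit 1, push [6, 2, 0]
Visit 0, push [6, 3]
Visit 3, push [5]
Visit 5, push []
Visit 6, push [4]
Visit 4, push []
Visit 2, push [7]
Visit 7, push []

DFS order: [1, 0, 3, 5, 6, 4, 2, 7]


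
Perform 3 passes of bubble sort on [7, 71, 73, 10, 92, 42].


Initial: [7, 71, 73, 10, 92, 42]
Pass 1: [7, 71, 10, 73, 42, 92] (2 swaps)
Pass 2: [7, 10, 71, 42, 73, 92] (2 swaps)
Pass 3: [7, 10, 42, 71, 73, 92] (1 swaps)

After 3 passes: [7, 10, 42, 71, 73, 92]


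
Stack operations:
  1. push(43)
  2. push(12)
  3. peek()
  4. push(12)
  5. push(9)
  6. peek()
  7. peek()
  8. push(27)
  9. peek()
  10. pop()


push(43) -> [43]
push(12) -> [43, 12]
peek()->12
push(12) -> [43, 12, 12]
push(9) -> [43, 12, 12, 9]
peek()->9
peek()->9
push(27) -> [43, 12, 12, 9, 27]
peek()->27
pop()->27, [43, 12, 12, 9]

Final stack: [43, 12, 12, 9]


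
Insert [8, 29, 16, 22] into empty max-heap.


Insert 8: [8]
Insert 29: [29, 8]
Insert 16: [29, 8, 16]
Insert 22: [29, 22, 16, 8]

Final heap: [29, 22, 16, 8]


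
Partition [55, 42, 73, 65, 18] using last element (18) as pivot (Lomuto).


Pivot: 18
Place pivot at 0: [18, 42, 73, 65, 55]

Partitioned: [18, 42, 73, 65, 55]


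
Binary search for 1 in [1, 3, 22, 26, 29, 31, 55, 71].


Step 1: lo=0, hi=7, mid=3, val=26
Step 2: lo=0, hi=2, mid=1, val=3
Step 3: lo=0, hi=0, mid=0, val=1

Found at index 0


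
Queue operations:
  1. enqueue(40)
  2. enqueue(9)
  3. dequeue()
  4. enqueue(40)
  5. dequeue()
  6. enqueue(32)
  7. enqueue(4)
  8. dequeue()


enqueue(40) -> [40]
enqueue(9) -> [40, 9]
dequeue()->40, [9]
enqueue(40) -> [9, 40]
dequeue()->9, [40]
enqueue(32) -> [40, 32]
enqueue(4) -> [40, 32, 4]
dequeue()->40, [32, 4]

Final queue: [32, 4]


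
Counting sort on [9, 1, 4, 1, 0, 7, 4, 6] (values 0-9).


Input: [9, 1, 4, 1, 0, 7, 4, 6]
Counts: [1, 2, 0, 0, 2, 0, 1, 1, 0, 1]

Sorted: [0, 1, 1, 4, 4, 6, 7, 9]


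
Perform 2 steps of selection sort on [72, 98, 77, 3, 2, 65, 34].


Initial: [72, 98, 77, 3, 2, 65, 34]
Step 1: min=2 at 4
  Swap: [2, 98, 77, 3, 72, 65, 34]
Step 2: min=3 at 3
  Swap: [2, 3, 77, 98, 72, 65, 34]

After 2 steps: [2, 3, 77, 98, 72, 65, 34]


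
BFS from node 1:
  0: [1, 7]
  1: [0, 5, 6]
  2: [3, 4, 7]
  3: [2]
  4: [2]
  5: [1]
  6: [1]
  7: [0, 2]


Visit 1, enqueue [0, 5, 6]
Visit 0, enqueue [7]
Visit 5, enqueue []
Visit 6, enqueue []
Visit 7, enqueue [2]
Visit 2, enqueue [3, 4]
Visit 3, enqueue []
Visit 4, enqueue []

BFS order: [1, 0, 5, 6, 7, 2, 3, 4]


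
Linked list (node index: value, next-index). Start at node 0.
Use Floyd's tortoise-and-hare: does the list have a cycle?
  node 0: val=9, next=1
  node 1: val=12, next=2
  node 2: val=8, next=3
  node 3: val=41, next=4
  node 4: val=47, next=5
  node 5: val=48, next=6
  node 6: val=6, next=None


Floyd's tortoise (slow, +1) and hare (fast, +2):
  init: slow=0, fast=0
  step 1: slow=1, fast=2
  step 2: slow=2, fast=4
  step 3: slow=3, fast=6
  step 4: fast -> None, no cycle

Cycle: no


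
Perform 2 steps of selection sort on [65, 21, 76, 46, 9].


Initial: [65, 21, 76, 46, 9]
Step 1: min=9 at 4
  Swap: [9, 21, 76, 46, 65]
Step 2: min=21 at 1
  Swap: [9, 21, 76, 46, 65]

After 2 steps: [9, 21, 76, 46, 65]


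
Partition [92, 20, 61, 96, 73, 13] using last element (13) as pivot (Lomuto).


Pivot: 13
Place pivot at 0: [13, 20, 61, 96, 73, 92]

Partitioned: [13, 20, 61, 96, 73, 92]


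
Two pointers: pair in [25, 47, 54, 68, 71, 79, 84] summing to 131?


lo=0(25)+hi=6(84)=109
lo=1(47)+hi=6(84)=131

Yes: 47+84=131


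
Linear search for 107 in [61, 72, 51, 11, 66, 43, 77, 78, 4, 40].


i=0: 61!=107
i=1: 72!=107
i=2: 51!=107
i=3: 11!=107
i=4: 66!=107
i=5: 43!=107
i=6: 77!=107
i=7: 78!=107
i=8: 4!=107
i=9: 40!=107

Not found, 10 comps


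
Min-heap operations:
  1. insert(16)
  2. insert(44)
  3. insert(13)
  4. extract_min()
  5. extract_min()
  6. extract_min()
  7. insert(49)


insert(16) -> [16]
insert(44) -> [16, 44]
insert(13) -> [13, 44, 16]
extract_min()->13, [16, 44]
extract_min()->16, [44]
extract_min()->44, []
insert(49) -> [49]

Final heap: [49]


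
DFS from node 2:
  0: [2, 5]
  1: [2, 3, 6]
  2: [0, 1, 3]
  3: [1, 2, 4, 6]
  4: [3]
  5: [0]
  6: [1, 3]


Visit 2, push [3, 1, 0]
Visit 0, push [5]
Visit 5, push []
Visit 1, push [6, 3]
Visit 3, push [6, 4]
Visit 4, push []
Visit 6, push []

DFS order: [2, 0, 5, 1, 3, 4, 6]


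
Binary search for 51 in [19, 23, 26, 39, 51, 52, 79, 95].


Step 1: lo=0, hi=7, mid=3, val=39
Step 2: lo=4, hi=7, mid=5, val=52
Step 3: lo=4, hi=4, mid=4, val=51

Found at index 4


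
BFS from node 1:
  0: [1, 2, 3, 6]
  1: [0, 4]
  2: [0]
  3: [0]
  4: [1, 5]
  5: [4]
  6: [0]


Visit 1, enqueue [0, 4]
Visit 0, enqueue [2, 3, 6]
Visit 4, enqueue [5]
Visit 2, enqueue []
Visit 3, enqueue []
Visit 6, enqueue []
Visit 5, enqueue []

BFS order: [1, 0, 4, 2, 3, 6, 5]


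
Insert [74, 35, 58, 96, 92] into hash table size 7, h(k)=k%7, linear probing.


Insert 74: h=4 -> slot 4
Insert 35: h=0 -> slot 0
Insert 58: h=2 -> slot 2
Insert 96: h=5 -> slot 5
Insert 92: h=1 -> slot 1

Table: [35, 92, 58, None, 74, 96, None]


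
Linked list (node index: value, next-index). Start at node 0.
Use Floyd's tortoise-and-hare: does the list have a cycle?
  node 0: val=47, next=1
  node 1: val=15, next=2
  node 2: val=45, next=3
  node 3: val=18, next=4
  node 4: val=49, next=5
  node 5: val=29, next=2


Floyd's tortoise (slow, +1) and hare (fast, +2):
  init: slow=0, fast=0
  step 1: slow=1, fast=2
  step 2: slow=2, fast=4
  step 3: slow=3, fast=2
  step 4: slow=4, fast=4
  slow == fast at node 4: cycle detected

Cycle: yes


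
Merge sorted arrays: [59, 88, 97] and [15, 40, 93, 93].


Take 15 from B
Take 40 from B
Take 59 from A
Take 88 from A
Take 93 from B
Take 93 from B

Merged: [15, 40, 59, 88, 93, 93, 97]


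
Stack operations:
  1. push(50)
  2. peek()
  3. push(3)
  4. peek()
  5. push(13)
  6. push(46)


push(50) -> [50]
peek()->50
push(3) -> [50, 3]
peek()->3
push(13) -> [50, 3, 13]
push(46) -> [50, 3, 13, 46]

Final stack: [50, 3, 13, 46]


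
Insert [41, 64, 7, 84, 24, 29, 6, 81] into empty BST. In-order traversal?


Insert 41: root
Insert 64: R from 41
Insert 7: L from 41
Insert 84: R from 41 -> R from 64
Insert 24: L from 41 -> R from 7
Insert 29: L from 41 -> R from 7 -> R from 24
Insert 6: L from 41 -> L from 7
Insert 81: R from 41 -> R from 64 -> L from 84

In-order: [6, 7, 24, 29, 41, 64, 81, 84]
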